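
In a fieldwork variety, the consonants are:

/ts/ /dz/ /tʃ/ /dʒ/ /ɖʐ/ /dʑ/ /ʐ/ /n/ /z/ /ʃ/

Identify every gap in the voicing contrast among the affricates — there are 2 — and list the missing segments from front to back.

place of articulation  voiceless  voiced  
alveolar          ts        dz      
postalveolar      tʃ        dʒ      
retroflex         —         ɖʐ      
alveolo-palatal   —         dʑ      
Gaps, from front to back: retroflex lacks voiceless (/ʈʂ/); alveolo-palatal lacks voiceless (/tɕ/).

/ʈʂ/, /tɕ/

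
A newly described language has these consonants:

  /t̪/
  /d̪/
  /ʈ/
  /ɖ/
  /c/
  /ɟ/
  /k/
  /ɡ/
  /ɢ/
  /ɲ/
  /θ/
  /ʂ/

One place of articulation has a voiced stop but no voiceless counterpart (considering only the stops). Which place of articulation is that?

dental: voiceless /t̪/, voiced /d̪/.
retroflex: voiceless /ʈ/, voiced /ɖ/.
palatal: voiceless /c/, voiced /ɟ/.
velar: voiceless /k/, voiced /ɡ/.
uvular: voiceless —, voiced /ɢ/.
Every place of articulation has a voiceless member except uvular, where /q/ would be expected.

uvular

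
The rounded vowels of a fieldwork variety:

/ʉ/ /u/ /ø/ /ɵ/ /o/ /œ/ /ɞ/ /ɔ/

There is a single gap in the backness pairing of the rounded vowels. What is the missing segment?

/y/

height            front     central   back    
high              —         ʉ         u       
high-mid          ø         ɵ         o       
low-mid           œ         ɞ         ɔ       
The high row has no front member, so the gap is the high front rounded vowel /y/.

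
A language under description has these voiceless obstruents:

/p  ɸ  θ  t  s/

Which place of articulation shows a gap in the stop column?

dental

bilabial: stop /p/, fricative /ɸ/.
dental: stop —, fricative /θ/.
alveolar: stop /t/, fricative /s/.
Every place of articulation has a stop member except dental, where /t̪/ would be expected.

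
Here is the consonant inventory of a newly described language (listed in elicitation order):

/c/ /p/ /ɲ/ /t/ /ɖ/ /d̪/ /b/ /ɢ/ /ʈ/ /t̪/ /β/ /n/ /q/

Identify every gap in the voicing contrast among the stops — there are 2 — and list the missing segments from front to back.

bilabial: voiceless /p/, voiced /b/.
dental: voiceless /t̪/, voiced /d̪/.
alveolar: voiceless /t/, voiced —.
retroflex: voiceless /ʈ/, voiced /ɖ/.
palatal: voiceless /c/, voiced —.
uvular: voiceless /q/, voiced /ɢ/.
Gaps, from front to back: alveolar lacks voiced (/d/); palatal lacks voiced (/ɟ/).

/d/, /ɟ/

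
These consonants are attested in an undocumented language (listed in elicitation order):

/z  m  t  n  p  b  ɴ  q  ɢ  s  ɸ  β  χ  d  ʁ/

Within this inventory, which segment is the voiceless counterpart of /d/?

/d/ is a voiced alveolar stop.
The voiceless counterpart is a voiceless alveolar stop — in this inventory, /t/.

/t/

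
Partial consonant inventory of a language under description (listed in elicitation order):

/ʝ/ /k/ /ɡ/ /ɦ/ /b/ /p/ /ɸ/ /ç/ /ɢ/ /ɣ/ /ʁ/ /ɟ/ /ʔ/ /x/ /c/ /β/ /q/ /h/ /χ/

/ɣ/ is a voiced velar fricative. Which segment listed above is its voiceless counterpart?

/x/

The voiceless counterpart is a voiceless velar fricative — in this inventory, /x/.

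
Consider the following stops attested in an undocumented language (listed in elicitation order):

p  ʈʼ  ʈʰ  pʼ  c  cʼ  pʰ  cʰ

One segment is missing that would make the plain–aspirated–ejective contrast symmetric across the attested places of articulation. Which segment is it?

Plain: /p/ (bilabial), /c/ (palatal).
Aspirated: /pʰ/ (bilabial), /ʈʰ/ (retroflex), /cʰ/ (palatal).
Ejective: /pʼ/ (bilabial), /ʈʼ/ (retroflex), /cʼ/ (palatal).
The retroflex row has no plain member, so the gap is the plain retroflex stop /ʈ/.

/ʈ/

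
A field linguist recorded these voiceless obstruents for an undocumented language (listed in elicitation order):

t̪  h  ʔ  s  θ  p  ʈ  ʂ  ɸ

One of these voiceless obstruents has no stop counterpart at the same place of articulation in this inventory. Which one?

Bilabial: /p/ ~ /ɸ/
Dental: /t̪/ ~ /θ/
Retroflex: /ʈ/ ~ /ʂ/
Glottal: /ʔ/ ~ /h/
Alveolar: only /s/ (fricative); no stop partner.
So /s/ is the unpaired segment.

/s/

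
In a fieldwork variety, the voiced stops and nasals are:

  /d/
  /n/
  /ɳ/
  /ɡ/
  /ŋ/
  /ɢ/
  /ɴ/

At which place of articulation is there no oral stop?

Oral stop: /d/ (alveolar), /ɡ/ (velar), /ɢ/ (uvular).
Nasal: /n/ (alveolar), /ɳ/ (retroflex), /ŋ/ (velar), /ɴ/ (uvular).
Every place of articulation has an oral stop member except retroflex, where /ɖ/ would be expected.

retroflex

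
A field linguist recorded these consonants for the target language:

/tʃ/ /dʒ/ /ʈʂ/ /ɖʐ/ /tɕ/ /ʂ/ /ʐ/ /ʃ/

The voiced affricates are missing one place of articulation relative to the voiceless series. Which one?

alveolo-palatal

place of articulation  voiceless  voiced  
postalveolar      tʃ        dʒ      
retroflex         ʈʂ        ɖʐ      
alveolo-palatal   tɕ        —       
Every place of articulation has a voiced member except alveolo-palatal, where /dʑ/ would be expected.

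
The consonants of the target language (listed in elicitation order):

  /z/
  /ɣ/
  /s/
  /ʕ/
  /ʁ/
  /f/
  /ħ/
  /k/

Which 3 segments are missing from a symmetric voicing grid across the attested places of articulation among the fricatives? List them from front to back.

Voiceless: /f/ (labiodental), /s/ (alveolar), /ħ/ (pharyngeal).
Voiced: /z/ (alveolar), /ɣ/ (velar), /ʁ/ (uvular), /ʕ/ (pharyngeal).
Gaps, from front to back: labiodental lacks voiced (/v/); velar lacks voiceless (/x/); uvular lacks voiceless (/χ/).

/v/, /x/, /χ/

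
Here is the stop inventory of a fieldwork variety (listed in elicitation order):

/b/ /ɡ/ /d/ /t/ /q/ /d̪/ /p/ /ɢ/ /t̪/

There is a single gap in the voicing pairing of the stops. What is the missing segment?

/k/

place of articulation  voiceless  voiced  
bilabial          p         b       
dental            t̪        d̪      
alveolar          t         d       
velar             —         ɡ       
uvular            q         ɢ       
The velar row has no voiceless member, so the gap is the voiceless velar stop /k/.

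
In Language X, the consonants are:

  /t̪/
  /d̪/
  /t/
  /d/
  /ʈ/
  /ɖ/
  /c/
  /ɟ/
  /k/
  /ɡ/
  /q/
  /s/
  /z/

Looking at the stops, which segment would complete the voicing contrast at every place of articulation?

place of articulation  voiceless  voiced  
dental            t̪        d̪      
alveolar          t         d       
retroflex         ʈ         ɖ       
palatal           c         ɟ       
velar             k         ɡ       
uvular            q         —       
The uvular row has no voiced member, so the gap is the voiced uvular stop /ɢ/.

/ɢ/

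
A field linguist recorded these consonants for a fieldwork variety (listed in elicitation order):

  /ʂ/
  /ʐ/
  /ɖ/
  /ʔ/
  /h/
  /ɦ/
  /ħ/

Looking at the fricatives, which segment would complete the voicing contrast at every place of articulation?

/ʕ/

Voiceless: /ʂ/ (retroflex), /ħ/ (pharyngeal), /h/ (glottal).
Voiced: /ʐ/ (retroflex), /ɦ/ (glottal).
The pharyngeal row has no voiced member, so the gap is the voiced pharyngeal fricative /ʕ/.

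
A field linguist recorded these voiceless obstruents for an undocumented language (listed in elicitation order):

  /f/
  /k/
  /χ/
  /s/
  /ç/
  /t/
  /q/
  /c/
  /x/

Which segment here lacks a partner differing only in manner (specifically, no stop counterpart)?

Alveolar: /t/ ~ /s/
Palatal: /c/ ~ /ç/
Velar: /k/ ~ /x/
Uvular: /q/ ~ /χ/
Labiodental: only /f/ (fricative); no stop partner.
So /f/ is the unpaired segment.

/f/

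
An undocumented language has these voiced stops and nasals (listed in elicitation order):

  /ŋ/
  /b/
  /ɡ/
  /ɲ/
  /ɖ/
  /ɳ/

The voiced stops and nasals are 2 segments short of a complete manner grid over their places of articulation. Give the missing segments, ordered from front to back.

/m/, /ɟ/

Oral stop: /b/ (bilabial), /ɖ/ (retroflex), /ɡ/ (velar).
Nasal: /ɳ/ (retroflex), /ɲ/ (palatal), /ŋ/ (velar).
Gaps, from front to back: bilabial lacks nasal (/m/); palatal lacks oral stop (/ɟ/).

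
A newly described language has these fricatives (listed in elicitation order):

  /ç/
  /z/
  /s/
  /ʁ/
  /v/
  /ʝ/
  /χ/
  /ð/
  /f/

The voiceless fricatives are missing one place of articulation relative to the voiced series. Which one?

dental

labiodental: voiceless /f/, voiced /v/.
dental: voiceless —, voiced /ð/.
alveolar: voiceless /s/, voiced /z/.
palatal: voiceless /ç/, voiced /ʝ/.
uvular: voiceless /χ/, voiced /ʁ/.
Every place of articulation has a voiceless member except dental, where /θ/ would be expected.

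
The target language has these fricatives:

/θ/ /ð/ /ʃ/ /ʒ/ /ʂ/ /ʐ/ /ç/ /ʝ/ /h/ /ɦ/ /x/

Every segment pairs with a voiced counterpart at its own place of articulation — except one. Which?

/x/

Dental: /θ/ ~ /ð/
Postalveolar: /ʃ/ ~ /ʒ/
Retroflex: /ʂ/ ~ /ʐ/
Palatal: /ç/ ~ /ʝ/
Glottal: /h/ ~ /ɦ/
Velar: only /x/ (voiceless); no voiced partner.
So /x/ is the unpaired segment.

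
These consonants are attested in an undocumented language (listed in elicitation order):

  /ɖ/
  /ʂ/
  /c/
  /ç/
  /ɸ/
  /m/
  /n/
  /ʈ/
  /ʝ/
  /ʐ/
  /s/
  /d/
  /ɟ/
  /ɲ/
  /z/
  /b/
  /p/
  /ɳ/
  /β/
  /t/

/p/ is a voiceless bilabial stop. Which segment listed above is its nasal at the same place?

The nasal at the same place is a bilabial nasal — in this inventory, /m/.

/m/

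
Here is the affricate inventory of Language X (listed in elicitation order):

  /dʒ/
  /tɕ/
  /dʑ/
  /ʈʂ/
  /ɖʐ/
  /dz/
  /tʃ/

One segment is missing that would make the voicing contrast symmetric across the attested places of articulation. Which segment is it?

/ts/

Voiceless: /tʃ/ (postalveolar), /ʈʂ/ (retroflex), /tɕ/ (alveolo-palatal).
Voiced: /dz/ (alveolar), /dʒ/ (postalveolar), /ɖʐ/ (retroflex), /dʑ/ (alveolo-palatal).
The alveolar row has no voiceless member, so the gap is the voiceless alveolar affricate /ts/.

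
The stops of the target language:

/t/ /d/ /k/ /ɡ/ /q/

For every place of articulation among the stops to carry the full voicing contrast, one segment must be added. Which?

Voiceless: /t/ (alveolar), /k/ (velar), /q/ (uvular).
Voiced: /d/ (alveolar), /ɡ/ (velar).
The uvular row has no voiced member, so the gap is the voiced uvular stop /ɢ/.

/ɢ/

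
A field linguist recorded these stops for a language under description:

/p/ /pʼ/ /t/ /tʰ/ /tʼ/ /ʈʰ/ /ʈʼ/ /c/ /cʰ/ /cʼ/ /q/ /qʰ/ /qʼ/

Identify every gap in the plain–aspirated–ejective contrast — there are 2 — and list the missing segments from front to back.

/pʰ/, /ʈ/

place of articulation  plain     aspirated  ejective
bilabial          p         —         pʼ      
alveolar          t         tʰ        tʼ      
retroflex         —         ʈʰ        ʈʼ      
palatal           c         cʰ        cʼ      
uvular            q         qʰ        qʼ      
Gaps, from front to back: bilabial lacks aspirated (/pʰ/); retroflex lacks plain (/ʈ/).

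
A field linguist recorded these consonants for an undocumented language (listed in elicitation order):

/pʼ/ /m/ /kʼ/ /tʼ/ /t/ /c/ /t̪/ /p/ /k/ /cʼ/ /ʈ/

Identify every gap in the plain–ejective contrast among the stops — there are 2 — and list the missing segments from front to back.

/t̪ʼ/, /ʈʼ/

place of articulation  plain     ejective
bilabial          p         pʼ      
dental            t̪        —       
alveolar          t         tʼ      
retroflex         ʈ         —       
palatal           c         cʼ      
velar             k         kʼ      
Gaps, from front to back: dental lacks ejective (/t̪ʼ/); retroflex lacks ejective (/ʈʼ/).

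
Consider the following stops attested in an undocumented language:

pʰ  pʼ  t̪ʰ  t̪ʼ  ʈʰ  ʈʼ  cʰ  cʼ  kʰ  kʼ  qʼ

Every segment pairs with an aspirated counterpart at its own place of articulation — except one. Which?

Bilabial: /pʰ/ ~ /pʼ/
Dental: /t̪ʰ/ ~ /t̪ʼ/
Retroflex: /ʈʰ/ ~ /ʈʼ/
Palatal: /cʰ/ ~ /cʼ/
Velar: /kʰ/ ~ /kʼ/
Uvular: only /qʼ/ (ejective); no aspirated partner.
So /qʼ/ is the unpaired segment.

/qʼ/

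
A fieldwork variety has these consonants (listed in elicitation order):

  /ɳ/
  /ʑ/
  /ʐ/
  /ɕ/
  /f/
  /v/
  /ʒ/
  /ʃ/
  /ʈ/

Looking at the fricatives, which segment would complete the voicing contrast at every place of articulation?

Voiceless: /f/ (labiodental), /ʃ/ (postalveolar), /ɕ/ (alveolo-palatal).
Voiced: /v/ (labiodental), /ʒ/ (postalveolar), /ʐ/ (retroflex), /ʑ/ (alveolo-palatal).
The retroflex row has no voiceless member, so the gap is the voiceless retroflex fricative /ʂ/.

/ʂ/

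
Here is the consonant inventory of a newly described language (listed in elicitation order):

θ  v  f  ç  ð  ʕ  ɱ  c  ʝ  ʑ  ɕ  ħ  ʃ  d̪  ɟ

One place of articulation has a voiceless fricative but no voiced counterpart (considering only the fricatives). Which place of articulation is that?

Voiceless: /f/ (labiodental), /θ/ (dental), /ʃ/ (postalveolar), /ɕ/ (alveolo-palatal), /ç/ (palatal), /ħ/ (pharyngeal).
Voiced: /v/ (labiodental), /ð/ (dental), /ʑ/ (alveolo-palatal), /ʝ/ (palatal), /ʕ/ (pharyngeal).
Every place of articulation has a voiced member except postalveolar, where /ʒ/ would be expected.

postalveolar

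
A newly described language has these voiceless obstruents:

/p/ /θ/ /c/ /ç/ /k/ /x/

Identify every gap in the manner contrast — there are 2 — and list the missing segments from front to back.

/ɸ/, /t̪/

place of articulation  stop      fricative
bilabial          p         —       
dental            —         θ       
palatal           c         ç       
velar             k         x       
Gaps, from front to back: bilabial lacks fricative (/ɸ/); dental lacks stop (/t̪/).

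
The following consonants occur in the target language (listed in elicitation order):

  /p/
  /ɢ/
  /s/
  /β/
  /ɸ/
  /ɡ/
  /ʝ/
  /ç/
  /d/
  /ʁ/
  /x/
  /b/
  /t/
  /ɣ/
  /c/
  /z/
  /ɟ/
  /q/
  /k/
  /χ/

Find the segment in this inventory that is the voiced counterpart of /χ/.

/ʁ/

/χ/ is a voiceless uvular fricative.
The voiced counterpart is a voiced uvular fricative — in this inventory, /ʁ/.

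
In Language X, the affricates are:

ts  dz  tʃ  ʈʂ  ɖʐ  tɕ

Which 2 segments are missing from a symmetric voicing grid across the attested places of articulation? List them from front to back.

/dʒ/, /dʑ/

Voiceless: /ts/ (alveolar), /tʃ/ (postalveolar), /ʈʂ/ (retroflex), /tɕ/ (alveolo-palatal).
Voiced: /dz/ (alveolar), /ɖʐ/ (retroflex).
Gaps, from front to back: postalveolar lacks voiced (/dʒ/); alveolo-palatal lacks voiced (/dʑ/).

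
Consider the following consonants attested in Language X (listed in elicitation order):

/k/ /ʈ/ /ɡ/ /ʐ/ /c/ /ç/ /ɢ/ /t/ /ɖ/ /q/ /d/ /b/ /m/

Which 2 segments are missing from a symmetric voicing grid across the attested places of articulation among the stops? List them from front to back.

bilabial: voiceless —, voiced /b/.
alveolar: voiceless /t/, voiced /d/.
retroflex: voiceless /ʈ/, voiced /ɖ/.
palatal: voiceless /c/, voiced —.
velar: voiceless /k/, voiced /ɡ/.
uvular: voiceless /q/, voiced /ɢ/.
Gaps, from front to back: bilabial lacks voiceless (/p/); palatal lacks voiced (/ɟ/).

/p/, /ɟ/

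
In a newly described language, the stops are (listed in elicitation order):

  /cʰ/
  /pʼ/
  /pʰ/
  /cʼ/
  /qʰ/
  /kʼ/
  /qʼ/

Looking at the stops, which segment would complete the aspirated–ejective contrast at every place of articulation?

bilabial: aspirated /pʰ/, ejective /pʼ/.
palatal: aspirated /cʰ/, ejective /cʼ/.
velar: aspirated —, ejective /kʼ/.
uvular: aspirated /qʰ/, ejective /qʼ/.
The velar row has no aspirated member, so the gap is the aspirated velar stop /kʰ/.

/kʰ/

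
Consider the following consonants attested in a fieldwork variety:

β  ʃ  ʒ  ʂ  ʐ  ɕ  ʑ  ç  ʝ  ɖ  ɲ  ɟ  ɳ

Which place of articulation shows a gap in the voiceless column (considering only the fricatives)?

bilabial: voiceless —, voiced /β/.
postalveolar: voiceless /ʃ/, voiced /ʒ/.
retroflex: voiceless /ʂ/, voiced /ʐ/.
alveolo-palatal: voiceless /ɕ/, voiced /ʑ/.
palatal: voiceless /ç/, voiced /ʝ/.
Every place of articulation has a voiceless member except bilabial, where /ɸ/ would be expected.

bilabial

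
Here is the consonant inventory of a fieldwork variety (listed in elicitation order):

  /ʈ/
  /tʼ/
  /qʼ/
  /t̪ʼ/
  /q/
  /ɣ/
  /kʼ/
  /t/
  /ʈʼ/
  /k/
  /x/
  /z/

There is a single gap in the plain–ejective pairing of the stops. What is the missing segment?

Plain: /t/ (alveolar), /ʈ/ (retroflex), /k/ (velar), /q/ (uvular).
Ejective: /t̪ʼ/ (dental), /tʼ/ (alveolar), /ʈʼ/ (retroflex), /kʼ/ (velar), /qʼ/ (uvular).
The dental row has no plain member, so the gap is the plain dental stop /t̪/.

/t̪/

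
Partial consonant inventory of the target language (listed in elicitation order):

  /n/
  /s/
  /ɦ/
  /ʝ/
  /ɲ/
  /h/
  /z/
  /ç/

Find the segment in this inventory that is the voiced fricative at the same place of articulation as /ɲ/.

/ɲ/ is a palatal nasal.
The voiced fricative at the same place is a voiced palatal fricative — in this inventory, /ʝ/.

/ʝ/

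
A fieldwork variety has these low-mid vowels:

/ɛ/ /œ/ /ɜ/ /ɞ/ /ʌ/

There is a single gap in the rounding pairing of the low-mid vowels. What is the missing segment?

/ɔ/

Unrounded: /ɛ/ (front), /ɜ/ (central), /ʌ/ (back).
Rounded: /œ/ (front), /ɞ/ (central).
The back row has no rounded member, so the gap is the back rounded vowel /ɔ/.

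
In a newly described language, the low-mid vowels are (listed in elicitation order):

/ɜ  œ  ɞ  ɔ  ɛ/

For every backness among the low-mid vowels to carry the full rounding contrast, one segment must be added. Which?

Unrounded: /ɛ/ (front), /ɜ/ (central).
Rounded: /œ/ (front), /ɞ/ (central), /ɔ/ (back).
The back row has no unrounded member, so the gap is the back unrounded vowel /ʌ/.

/ʌ/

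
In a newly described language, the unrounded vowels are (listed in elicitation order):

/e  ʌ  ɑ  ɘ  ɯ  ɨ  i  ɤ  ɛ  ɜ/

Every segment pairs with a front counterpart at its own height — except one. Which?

/ɑ/

High: /i/ ~ /ɨ/ ~ /ɯ/
High-mid: /e/ ~ /ɘ/ ~ /ɤ/
Low-mid: /ɛ/ ~ /ɜ/ ~ /ʌ/
Low: only /ɑ/ (back); no front partner.
So /ɑ/ is the unpaired segment.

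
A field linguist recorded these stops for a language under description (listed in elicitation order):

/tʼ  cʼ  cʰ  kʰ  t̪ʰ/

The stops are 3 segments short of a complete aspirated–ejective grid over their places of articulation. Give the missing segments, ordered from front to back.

/t̪ʼ/, /tʰ/, /kʼ/

dental: aspirated /t̪ʰ/, ejective —.
alveolar: aspirated —, ejective /tʼ/.
palatal: aspirated /cʰ/, ejective /cʼ/.
velar: aspirated /kʰ/, ejective —.
Gaps, from front to back: dental lacks ejective (/t̪ʼ/); alveolar lacks aspirated (/tʰ/); velar lacks ejective (/kʼ/).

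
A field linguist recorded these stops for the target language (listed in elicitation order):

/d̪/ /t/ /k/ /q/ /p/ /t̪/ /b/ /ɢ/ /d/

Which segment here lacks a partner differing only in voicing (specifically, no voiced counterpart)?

Bilabial: /p/ ~ /b/
Dental: /t̪/ ~ /d̪/
Alveolar: /t/ ~ /d/
Uvular: /q/ ~ /ɢ/
Velar: only /k/ (voiceless); no voiced partner.
So /k/ is the unpaired segment.

/k/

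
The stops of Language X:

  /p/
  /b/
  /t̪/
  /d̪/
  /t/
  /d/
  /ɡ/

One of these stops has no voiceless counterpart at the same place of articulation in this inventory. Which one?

Bilabial: /p/ ~ /b/
Dental: /t̪/ ~ /d̪/
Alveolar: /t/ ~ /d/
Velar: only /ɡ/ (voiced); no voiceless partner.
So /ɡ/ is the unpaired segment.

/ɡ/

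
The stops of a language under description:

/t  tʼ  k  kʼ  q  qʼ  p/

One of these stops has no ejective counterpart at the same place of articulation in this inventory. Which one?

Alveolar: /t/ ~ /tʼ/
Velar: /k/ ~ /kʼ/
Uvular: /q/ ~ /qʼ/
Bilabial: only /p/ (plain); no ejective partner.
So /p/ is the unpaired segment.

/p/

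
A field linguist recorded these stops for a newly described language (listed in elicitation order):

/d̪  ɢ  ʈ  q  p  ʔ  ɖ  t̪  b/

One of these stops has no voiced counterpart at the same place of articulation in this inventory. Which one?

Bilabial: /p/ ~ /b/
Dental: /t̪/ ~ /d̪/
Retroflex: /ʈ/ ~ /ɖ/
Uvular: /q/ ~ /ɢ/
Glottal: only /ʔ/ (voiceless); no voiced partner.
So /ʔ/ is the unpaired segment.

/ʔ/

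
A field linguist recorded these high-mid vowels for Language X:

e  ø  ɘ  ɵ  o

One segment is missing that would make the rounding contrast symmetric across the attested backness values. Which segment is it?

backness          unrounded  rounded 
front             e         ø       
central           ɘ         ɵ       
back              —         o       
The back row has no unrounded member, so the gap is the back unrounded vowel /ɤ/.

/ɤ/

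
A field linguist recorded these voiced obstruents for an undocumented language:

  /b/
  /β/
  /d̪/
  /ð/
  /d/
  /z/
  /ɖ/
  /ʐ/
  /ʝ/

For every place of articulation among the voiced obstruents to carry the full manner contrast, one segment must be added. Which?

place of articulation  stop      fricative
bilabial          b         β       
dental            d̪        ð       
alveolar          d         z       
retroflex         ɖ         ʐ       
palatal           —         ʝ       
The palatal row has no stop member, so the gap is the palatal stop /ɟ/.

/ɟ/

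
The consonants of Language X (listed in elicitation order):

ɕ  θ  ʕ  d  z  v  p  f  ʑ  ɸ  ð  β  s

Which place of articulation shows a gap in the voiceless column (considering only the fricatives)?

pharyngeal

bilabial: voiceless /ɸ/, voiced /β/.
labiodental: voiceless /f/, voiced /v/.
dental: voiceless /θ/, voiced /ð/.
alveolar: voiceless /s/, voiced /z/.
alveolo-palatal: voiceless /ɕ/, voiced /ʑ/.
pharyngeal: voiceless —, voiced /ʕ/.
Every place of articulation has a voiceless member except pharyngeal, where /ħ/ would be expected.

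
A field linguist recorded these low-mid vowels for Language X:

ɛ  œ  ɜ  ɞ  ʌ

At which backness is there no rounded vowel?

back

front: unrounded /ɛ/, rounded /œ/.
central: unrounded /ɜ/, rounded /ɞ/.
back: unrounded /ʌ/, rounded —.
Every backness has a rounded member except back, where /ɔ/ would be expected.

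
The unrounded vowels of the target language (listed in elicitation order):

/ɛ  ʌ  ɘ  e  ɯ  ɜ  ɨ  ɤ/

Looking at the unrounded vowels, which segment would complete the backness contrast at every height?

/i/

Front: /e/ (high-mid), /ɛ/ (low-mid).
Central: /ɨ/ (high), /ɘ/ (high-mid), /ɜ/ (low-mid).
Back: /ɯ/ (high), /ɤ/ (high-mid), /ʌ/ (low-mid).
The high row has no front member, so the gap is the high front unrounded vowel /i/.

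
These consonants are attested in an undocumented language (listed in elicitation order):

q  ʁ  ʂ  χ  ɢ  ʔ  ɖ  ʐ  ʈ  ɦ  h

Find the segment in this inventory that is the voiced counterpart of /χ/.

/ʁ/

/χ/ is a voiceless uvular fricative.
The voiced counterpart is a voiced uvular fricative — in this inventory, /ʁ/.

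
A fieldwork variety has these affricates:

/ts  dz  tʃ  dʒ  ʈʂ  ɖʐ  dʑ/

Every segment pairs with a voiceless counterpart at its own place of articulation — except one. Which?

/dʑ/

Alveolar: /ts/ ~ /dz/
Postalveolar: /tʃ/ ~ /dʒ/
Retroflex: /ʈʂ/ ~ /ɖʐ/
Alveolo-palatal: only /dʑ/ (voiced); no voiceless partner.
So /dʑ/ is the unpaired segment.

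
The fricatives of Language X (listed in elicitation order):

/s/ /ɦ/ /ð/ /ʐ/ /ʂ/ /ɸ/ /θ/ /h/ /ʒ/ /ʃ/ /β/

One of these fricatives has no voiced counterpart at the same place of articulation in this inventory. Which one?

Bilabial: /ɸ/ ~ /β/
Dental: /θ/ ~ /ð/
Postalveolar: /ʃ/ ~ /ʒ/
Retroflex: /ʂ/ ~ /ʐ/
Glottal: /h/ ~ /ɦ/
Alveolar: only /s/ (voiceless); no voiced partner.
So /s/ is the unpaired segment.

/s/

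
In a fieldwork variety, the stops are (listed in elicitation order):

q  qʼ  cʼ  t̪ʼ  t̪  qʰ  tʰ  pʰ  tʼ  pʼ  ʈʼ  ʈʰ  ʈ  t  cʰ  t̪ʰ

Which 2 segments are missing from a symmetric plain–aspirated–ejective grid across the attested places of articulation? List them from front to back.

/p/, /c/

Plain: /t̪/ (dental), /t/ (alveolar), /ʈ/ (retroflex), /q/ (uvular).
Aspirated: /pʰ/ (bilabial), /t̪ʰ/ (dental), /tʰ/ (alveolar), /ʈʰ/ (retroflex), /cʰ/ (palatal), /qʰ/ (uvular).
Ejective: /pʼ/ (bilabial), /t̪ʼ/ (dental), /tʼ/ (alveolar), /ʈʼ/ (retroflex), /cʼ/ (palatal), /qʼ/ (uvular).
Gaps, from front to back: bilabial lacks plain (/p/); palatal lacks plain (/c/).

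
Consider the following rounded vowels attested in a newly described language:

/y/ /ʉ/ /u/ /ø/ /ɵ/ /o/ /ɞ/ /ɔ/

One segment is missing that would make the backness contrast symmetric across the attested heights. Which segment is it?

height            front     central   back    
high              y         ʉ         u       
high-mid          ø         ɵ         o       
low-mid           —         ɞ         ɔ       
The low-mid row has no front member, so the gap is the low-mid front rounded vowel /œ/.

/œ/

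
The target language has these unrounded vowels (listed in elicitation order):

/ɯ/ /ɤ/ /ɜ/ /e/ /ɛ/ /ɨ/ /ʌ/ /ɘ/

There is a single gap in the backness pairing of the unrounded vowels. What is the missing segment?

Front: /e/ (high-mid), /ɛ/ (low-mid).
Central: /ɨ/ (high), /ɘ/ (high-mid), /ɜ/ (low-mid).
Back: /ɯ/ (high), /ɤ/ (high-mid), /ʌ/ (low-mid).
The high row has no front member, so the gap is the high front unrounded vowel /i/.

/i/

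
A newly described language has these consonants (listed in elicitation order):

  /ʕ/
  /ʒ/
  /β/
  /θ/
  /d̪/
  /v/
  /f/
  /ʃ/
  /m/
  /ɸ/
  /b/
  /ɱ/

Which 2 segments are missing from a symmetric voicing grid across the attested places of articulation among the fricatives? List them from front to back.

place of articulation  voiceless  voiced  
bilabial          ɸ         β       
labiodental       f         v       
dental            θ         —       
postalveolar      ʃ         ʒ       
pharyngeal        —         ʕ       
Gaps, from front to back: dental lacks voiced (/ð/); pharyngeal lacks voiceless (/ħ/).

/ð/, /ħ/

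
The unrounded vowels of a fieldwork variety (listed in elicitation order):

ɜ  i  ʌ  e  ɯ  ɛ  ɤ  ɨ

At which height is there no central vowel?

high-mid

height            front     central   back    
high              i         ɨ         ɯ       
high-mid          e         —         ɤ       
low-mid           ɛ         ɜ         ʌ       
Every height has a central member except high-mid, where /ɘ/ would be expected.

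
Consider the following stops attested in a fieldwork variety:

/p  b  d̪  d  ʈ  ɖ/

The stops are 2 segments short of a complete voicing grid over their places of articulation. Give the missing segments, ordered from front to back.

/t̪/, /t/

bilabial: voiceless /p/, voiced /b/.
dental: voiceless —, voiced /d̪/.
alveolar: voiceless —, voiced /d/.
retroflex: voiceless /ʈ/, voiced /ɖ/.
Gaps, from front to back: dental lacks voiceless (/t̪/); alveolar lacks voiceless (/t/).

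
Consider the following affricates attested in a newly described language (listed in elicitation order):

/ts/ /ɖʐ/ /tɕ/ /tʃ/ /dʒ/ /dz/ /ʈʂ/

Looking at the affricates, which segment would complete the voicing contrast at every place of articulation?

/dʑ/

alveolar: voiceless /ts/, voiced /dz/.
postalveolar: voiceless /tʃ/, voiced /dʒ/.
retroflex: voiceless /ʈʂ/, voiced /ɖʐ/.
alveolo-palatal: voiceless /tɕ/, voiced —.
The alveolo-palatal row has no voiced member, so the gap is the voiced alveolo-palatal affricate /dʑ/.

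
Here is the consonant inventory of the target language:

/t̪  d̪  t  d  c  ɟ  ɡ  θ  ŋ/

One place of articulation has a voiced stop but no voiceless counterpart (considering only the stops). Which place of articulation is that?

dental: voiceless /t̪/, voiced /d̪/.
alveolar: voiceless /t/, voiced /d/.
palatal: voiceless /c/, voiced /ɟ/.
velar: voiceless —, voiced /ɡ/.
Every place of articulation has a voiceless member except velar, where /k/ would be expected.

velar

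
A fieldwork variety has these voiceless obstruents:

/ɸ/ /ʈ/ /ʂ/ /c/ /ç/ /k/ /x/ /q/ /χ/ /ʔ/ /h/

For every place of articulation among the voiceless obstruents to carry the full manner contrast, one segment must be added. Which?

place of articulation  stop      fricative
bilabial          —         ɸ       
retroflex         ʈ         ʂ       
palatal           c         ç       
velar             k         x       
uvular            q         χ       
glottal           ʔ         h       
The bilabial row has no stop member, so the gap is the bilabial stop /p/.

/p/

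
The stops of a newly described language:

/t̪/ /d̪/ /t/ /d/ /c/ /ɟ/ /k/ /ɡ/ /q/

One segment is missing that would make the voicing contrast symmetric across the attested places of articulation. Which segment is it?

/ɢ/

dental: voiceless /t̪/, voiced /d̪/.
alveolar: voiceless /t/, voiced /d/.
palatal: voiceless /c/, voiced /ɟ/.
velar: voiceless /k/, voiced /ɡ/.
uvular: voiceless /q/, voiced —.
The uvular row has no voiced member, so the gap is the voiced uvular stop /ɢ/.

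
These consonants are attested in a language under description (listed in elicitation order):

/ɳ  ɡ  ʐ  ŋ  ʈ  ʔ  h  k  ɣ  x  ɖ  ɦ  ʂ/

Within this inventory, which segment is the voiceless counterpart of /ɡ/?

/k/

/ɡ/ is a voiced velar stop.
The voiceless counterpart is a voiceless velar stop — in this inventory, /k/.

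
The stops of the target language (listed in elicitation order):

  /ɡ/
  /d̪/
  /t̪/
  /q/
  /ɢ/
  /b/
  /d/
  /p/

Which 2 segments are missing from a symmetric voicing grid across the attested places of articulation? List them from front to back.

/t/, /k/

Voiceless: /p/ (bilabial), /t̪/ (dental), /q/ (uvular).
Voiced: /b/ (bilabial), /d̪/ (dental), /d/ (alveolar), /ɡ/ (velar), /ɢ/ (uvular).
Gaps, from front to back: alveolar lacks voiceless (/t/); velar lacks voiceless (/k/).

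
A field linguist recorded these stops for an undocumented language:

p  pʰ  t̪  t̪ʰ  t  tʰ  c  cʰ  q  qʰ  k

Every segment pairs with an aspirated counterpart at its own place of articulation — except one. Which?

/k/

Bilabial: /p/ ~ /pʰ/
Dental: /t̪/ ~ /t̪ʰ/
Alveolar: /t/ ~ /tʰ/
Palatal: /c/ ~ /cʰ/
Uvular: /q/ ~ /qʰ/
Velar: only /k/ (plain); no aspirated partner.
So /k/ is the unpaired segment.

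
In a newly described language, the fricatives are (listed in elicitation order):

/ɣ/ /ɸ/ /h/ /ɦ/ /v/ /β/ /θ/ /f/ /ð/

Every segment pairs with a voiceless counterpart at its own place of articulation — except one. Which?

/ɣ/

Bilabial: /ɸ/ ~ /β/
Labiodental: /f/ ~ /v/
Dental: /θ/ ~ /ð/
Glottal: /h/ ~ /ɦ/
Velar: only /ɣ/ (voiced); no voiceless partner.
So /ɣ/ is the unpaired segment.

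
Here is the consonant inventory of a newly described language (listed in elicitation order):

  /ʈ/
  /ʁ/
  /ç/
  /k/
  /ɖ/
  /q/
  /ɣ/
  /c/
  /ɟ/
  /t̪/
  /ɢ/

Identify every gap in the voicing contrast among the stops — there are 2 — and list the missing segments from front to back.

place of articulation  voiceless  voiced  
dental            t̪        —       
retroflex         ʈ         ɖ       
palatal           c         ɟ       
velar             k         —       
uvular            q         ɢ       
Gaps, from front to back: dental lacks voiced (/d̪/); velar lacks voiced (/ɡ/).

/d̪/, /ɡ/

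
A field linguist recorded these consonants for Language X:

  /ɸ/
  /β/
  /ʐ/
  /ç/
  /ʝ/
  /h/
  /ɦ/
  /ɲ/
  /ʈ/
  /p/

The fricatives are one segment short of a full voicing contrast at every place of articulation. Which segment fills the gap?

place of articulation  voiceless  voiced  
bilabial          ɸ         β       
retroflex         —         ʐ       
palatal           ç         ʝ       
glottal           h         ɦ       
The retroflex row has no voiceless member, so the gap is the voiceless retroflex fricative /ʂ/.

/ʂ/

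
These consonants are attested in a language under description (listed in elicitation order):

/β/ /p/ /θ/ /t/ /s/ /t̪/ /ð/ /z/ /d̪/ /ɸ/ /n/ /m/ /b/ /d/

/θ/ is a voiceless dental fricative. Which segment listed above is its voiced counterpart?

The voiced counterpart is a voiced dental fricative — in this inventory, /ð/.

/ð/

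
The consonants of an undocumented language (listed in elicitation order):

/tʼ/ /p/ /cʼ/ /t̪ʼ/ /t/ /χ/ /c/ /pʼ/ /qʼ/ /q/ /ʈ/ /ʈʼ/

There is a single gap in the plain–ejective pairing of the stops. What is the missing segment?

/t̪/

place of articulation  plain     ejective
bilabial          p         pʼ      
dental            —         t̪ʼ     
alveolar          t         tʼ      
retroflex         ʈ         ʈʼ      
palatal           c         cʼ      
uvular            q         qʼ      
The dental row has no plain member, so the gap is the plain dental stop /t̪/.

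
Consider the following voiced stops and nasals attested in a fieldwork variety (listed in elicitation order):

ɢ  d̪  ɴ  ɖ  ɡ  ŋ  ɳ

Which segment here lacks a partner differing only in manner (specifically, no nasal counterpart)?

/d̪/

Retroflex: /ɖ/ ~ /ɳ/
Velar: /ɡ/ ~ /ŋ/
Uvular: /ɢ/ ~ /ɴ/
Dental: only /d̪/ (oral stop); no nasal partner.
So /d̪/ is the unpaired segment.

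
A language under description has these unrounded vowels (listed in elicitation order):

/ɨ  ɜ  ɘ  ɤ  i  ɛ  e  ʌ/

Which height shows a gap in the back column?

high: front /i/, central /ɨ/, back —.
high-mid: front /e/, central /ɘ/, back /ɤ/.
low-mid: front /ɛ/, central /ɜ/, back /ʌ/.
Every height has a back member except high, where /ɯ/ would be expected.

high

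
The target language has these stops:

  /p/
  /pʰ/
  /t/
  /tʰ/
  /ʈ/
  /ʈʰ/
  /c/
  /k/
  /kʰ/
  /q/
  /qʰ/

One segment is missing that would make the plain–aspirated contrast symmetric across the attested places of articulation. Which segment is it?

place of articulation  plain     aspirated
bilabial          p         pʰ      
alveolar          t         tʰ      
retroflex         ʈ         ʈʰ      
palatal           c         —       
velar             k         kʰ      
uvular            q         qʰ      
The palatal row has no aspirated member, so the gap is the aspirated palatal stop /cʰ/.

/cʰ/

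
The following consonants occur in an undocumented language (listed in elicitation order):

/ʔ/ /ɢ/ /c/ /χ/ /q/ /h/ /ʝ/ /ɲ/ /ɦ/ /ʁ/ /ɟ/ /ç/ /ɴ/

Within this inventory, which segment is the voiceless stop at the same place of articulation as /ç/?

/c/

/ç/ is a voiceless palatal fricative.
The voiceless stop at the same place is a voiceless palatal stop — in this inventory, /c/.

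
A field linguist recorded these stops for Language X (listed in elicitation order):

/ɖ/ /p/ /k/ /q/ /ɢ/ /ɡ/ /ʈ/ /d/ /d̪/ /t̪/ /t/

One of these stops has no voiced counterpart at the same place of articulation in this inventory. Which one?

/p/

Dental: /t̪/ ~ /d̪/
Alveolar: /t/ ~ /d/
Retroflex: /ʈ/ ~ /ɖ/
Velar: /k/ ~ /ɡ/
Uvular: /q/ ~ /ɢ/
Bilabial: only /p/ (voiceless); no voiced partner.
So /p/ is the unpaired segment.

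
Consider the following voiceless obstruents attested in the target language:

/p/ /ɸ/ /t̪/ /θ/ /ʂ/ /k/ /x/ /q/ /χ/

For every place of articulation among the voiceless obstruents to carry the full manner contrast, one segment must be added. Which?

bilabial: stop /p/, fricative /ɸ/.
dental: stop /t̪/, fricative /θ/.
retroflex: stop —, fricative /ʂ/.
velar: stop /k/, fricative /x/.
uvular: stop /q/, fricative /χ/.
The retroflex row has no stop member, so the gap is the retroflex stop /ʈ/.

/ʈ/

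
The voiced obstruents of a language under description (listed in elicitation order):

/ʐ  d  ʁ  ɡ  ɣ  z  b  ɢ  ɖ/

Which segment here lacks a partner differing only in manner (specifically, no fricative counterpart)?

Alveolar: /d/ ~ /z/
Retroflex: /ɖ/ ~ /ʐ/
Velar: /ɡ/ ~ /ɣ/
Uvular: /ɢ/ ~ /ʁ/
Bilabial: only /b/ (stop); no fricative partner.
So /b/ is the unpaired segment.

/b/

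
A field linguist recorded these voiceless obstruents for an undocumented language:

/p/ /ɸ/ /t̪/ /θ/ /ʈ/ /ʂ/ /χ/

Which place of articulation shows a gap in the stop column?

uvular

bilabial: stop /p/, fricative /ɸ/.
dental: stop /t̪/, fricative /θ/.
retroflex: stop /ʈ/, fricative /ʂ/.
uvular: stop —, fricative /χ/.
Every place of articulation has a stop member except uvular, where /q/ would be expected.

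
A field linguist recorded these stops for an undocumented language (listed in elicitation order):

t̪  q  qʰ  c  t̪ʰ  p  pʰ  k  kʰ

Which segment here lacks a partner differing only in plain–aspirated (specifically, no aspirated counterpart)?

/c/

Bilabial: /p/ ~ /pʰ/
Dental: /t̪/ ~ /t̪ʰ/
Velar: /k/ ~ /kʰ/
Uvular: /q/ ~ /qʰ/
Palatal: only /c/ (plain); no aspirated partner.
So /c/ is the unpaired segment.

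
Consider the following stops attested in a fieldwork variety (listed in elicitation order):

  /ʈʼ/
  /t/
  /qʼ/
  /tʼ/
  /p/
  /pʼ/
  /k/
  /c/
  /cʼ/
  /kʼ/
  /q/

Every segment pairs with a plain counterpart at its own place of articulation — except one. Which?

/ʈʼ/

Bilabial: /p/ ~ /pʼ/
Alveolar: /t/ ~ /tʼ/
Palatal: /c/ ~ /cʼ/
Velar: /k/ ~ /kʼ/
Uvular: /q/ ~ /qʼ/
Retroflex: only /ʈʼ/ (ejective); no plain partner.
So /ʈʼ/ is the unpaired segment.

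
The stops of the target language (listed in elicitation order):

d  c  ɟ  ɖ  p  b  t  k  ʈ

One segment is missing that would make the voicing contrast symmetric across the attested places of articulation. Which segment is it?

/ɡ/

place of articulation  voiceless  voiced  
bilabial          p         b       
alveolar          t         d       
retroflex         ʈ         ɖ       
palatal           c         ɟ       
velar             k         —       
The velar row has no voiced member, so the gap is the voiced velar stop /ɡ/.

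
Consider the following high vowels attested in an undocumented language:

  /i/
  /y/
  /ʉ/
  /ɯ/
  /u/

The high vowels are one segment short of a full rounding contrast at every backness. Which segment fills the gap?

/ɨ/

front: unrounded /i/, rounded /y/.
central: unrounded —, rounded /ʉ/.
back: unrounded /ɯ/, rounded /u/.
The central row has no unrounded member, so the gap is the central unrounded vowel /ɨ/.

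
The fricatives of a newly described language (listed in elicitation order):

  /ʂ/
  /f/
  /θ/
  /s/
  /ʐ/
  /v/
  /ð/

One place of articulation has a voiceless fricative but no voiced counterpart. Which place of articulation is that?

alveolar

place of articulation  voiceless  voiced  
labiodental       f         v       
dental            θ         ð       
alveolar          s         —       
retroflex         ʂ         ʐ       
Every place of articulation has a voiced member except alveolar, where /z/ would be expected.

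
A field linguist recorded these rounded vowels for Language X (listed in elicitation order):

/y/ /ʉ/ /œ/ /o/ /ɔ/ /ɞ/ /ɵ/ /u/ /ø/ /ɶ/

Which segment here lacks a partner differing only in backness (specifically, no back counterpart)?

High: /y/ ~ /ʉ/ ~ /u/
High-mid: /ø/ ~ /ɵ/ ~ /o/
Low-mid: /œ/ ~ /ɞ/ ~ /ɔ/
Low: only /ɶ/ (front); no back partner.
So /ɶ/ is the unpaired segment.

/ɶ/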